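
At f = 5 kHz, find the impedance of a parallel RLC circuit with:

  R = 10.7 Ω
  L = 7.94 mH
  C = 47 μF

Step 1 — Angular frequency: ω = 2π·f = 2π·5000 = 3.142e+04 rad/s.
Step 2 — Component impedances:
  R: Z = R = 10.7 Ω
  L: Z = jωL = j·3.142e+04·0.00794 = 0 + j249.4 Ω
  C: Z = 1/(jωC) = -j/(ω·C) = 0 - j0.6773 Ω
Step 3 — Parallel combination: 1/Z_total = 1/R + 1/L + 1/C; Z_total = 0.04293 - j0.6764 Ω = 0.6777∠-86.4° Ω.

Z = 0.04293 - j0.6764 Ω = 0.6777∠-86.4° Ω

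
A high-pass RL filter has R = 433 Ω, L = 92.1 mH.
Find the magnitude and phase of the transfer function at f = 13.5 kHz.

Step 1 — Angular frequency: ω = 2π·1.35e+04 = 8.482e+04 rad/s.
Step 2 — Transfer function: H(jω) = jωL/(R + jωL).
Step 3 — Numerator jωL = j·7812; denominator R + jωL = 433 + j7812.
Step 4 — H = 0.9969 + j0.05526.
Step 5 — Magnitude: |H| = 0.9985 (-0.0 dB); phase: φ = 3.2°.

|H| = 0.9985 (-0.0 dB), φ = 3.2°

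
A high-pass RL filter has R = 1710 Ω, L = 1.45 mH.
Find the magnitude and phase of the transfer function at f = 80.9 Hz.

Step 1 — Angular frequency: ω = 2π·80.9 = 508.3 rad/s.
Step 2 — Transfer function: H(jω) = jωL/(R + jωL).
Step 3 — Numerator jωL = j·0.737; denominator R + jωL = 1710 + j0.737.
Step 4 — H = 1.858e-07 + j0.000431.
Step 5 — Magnitude: |H| = 0.000431 (-67.3 dB); phase: φ = 90.0°.

|H| = 0.000431 (-67.3 dB), φ = 90.0°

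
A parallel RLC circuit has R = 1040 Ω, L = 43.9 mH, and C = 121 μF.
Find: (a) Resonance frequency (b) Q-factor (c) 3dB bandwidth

Step 1 — Resonance: ω₀ = 1/√(LC) = 1/√(0.0439·0.000121) = 433.9 rad/s.
Step 2 — f₀ = ω₀/(2π) = 69.06 Hz.
Step 3 — Parallel Q: Q = R/(ω₀L) = 1040/(433.9·0.0439) = 54.6.
Step 4 — Bandwidth: Δω = ω₀/Q = 7.947 rad/s; BW = Δω/(2π) = 1.265 Hz.

(a) f₀ = 69.06 Hz  (b) Q = 54.6  (c) BW = 1.265 Hz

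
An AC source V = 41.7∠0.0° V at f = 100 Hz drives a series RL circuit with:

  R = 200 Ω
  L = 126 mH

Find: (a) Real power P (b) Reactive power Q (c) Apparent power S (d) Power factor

Step 1 — Angular frequency: ω = 2π·f = 2π·100 = 628.3 rad/s.
Step 2 — Component impedances:
  R: Z = R = 200 Ω
  L: Z = jωL = j·628.3·0.126 = 0 + j79.17 Ω
Step 3 — Series combination: Z_total = R + L = 200 + j79.17 Ω = 215.1∠21.6° Ω.
Step 4 — Source phasor: V = 41.7∠0.0° V = 41.7 V.
Step 5 — Current: I = V / Z = 0.1803 - j0.07135 A = 0.1939∠-21.6° A.
Step 6 — Complex power: S = V·I* = 7.517 + j2.975 VA.
Step 7 — Real power: P = Re(S) = 7.517 W.
Step 8 — Reactive power: Q = Im(S) = 2.975 VAR.
Step 9 — Apparent power: |S| = 8.084 VA.
Step 10 — Power factor: PF = P/|S| = 0.9298 (lagging).

(a) P = 7.517 W  (b) Q = 2.975 VAR  (c) S = 8.084 VA  (d) PF = 0.9298 (lagging)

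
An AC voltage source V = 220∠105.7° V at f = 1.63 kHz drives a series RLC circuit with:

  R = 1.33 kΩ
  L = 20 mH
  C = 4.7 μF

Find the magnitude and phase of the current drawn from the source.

Step 1 — Angular frequency: ω = 2π·f = 2π·1630 = 1.024e+04 rad/s.
Step 2 — Component impedances:
  R: Z = R = 1330 Ω
  L: Z = jωL = j·1.024e+04·0.02 = 0 + j204.8 Ω
  C: Z = 1/(jωC) = -j/(ω·C) = 0 - j20.77 Ω
Step 3 — Series combination: Z_total = R + L + C = 1330 + j184.1 Ω = 1343∠7.9° Ω.
Step 4 — Source phasor: V = 220∠105.7° V = -59.53 + j211.8 V.
Step 5 — Ohm's law: I = V / Z_total = (-59.53 + j211.8) / (1330 + j184.1) = -0.0223 + j0.1623 A.
Step 6 — Convert to polar: |I| = 0.1639 A, ∠I = 97.8°.

I = 0.1639∠97.8° A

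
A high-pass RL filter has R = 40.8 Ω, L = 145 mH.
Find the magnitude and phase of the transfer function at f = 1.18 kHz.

Step 1 — Angular frequency: ω = 2π·1180 = 7414 rad/s.
Step 2 — Transfer function: H(jω) = jωL/(R + jωL).
Step 3 — Numerator jωL = j·1075; denominator R + jωL = 40.8 + j1075.
Step 4 — H = 0.9986 + j0.0379.
Step 5 — Magnitude: |H| = 0.9993 (-0.0 dB); phase: φ = 2.2°.

|H| = 0.9993 (-0.0 dB), φ = 2.2°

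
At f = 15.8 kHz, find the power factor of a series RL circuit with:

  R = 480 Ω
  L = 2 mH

Step 1 — Angular frequency: ω = 2π·f = 2π·1.58e+04 = 9.927e+04 rad/s.
Step 2 — Component impedances:
  R: Z = R = 480 Ω
  L: Z = jωL = j·9.927e+04·0.002 = 0 + j198.5 Ω
Step 3 — Series combination: Z_total = R + L = 480 + j198.5 Ω = 519.4∠22.5° Ω.
Step 4 — Power factor: PF = cos(φ) = Re(Z)/|Z| = 480/519.4 = 0.9241.
Step 5 — Type: Im(Z) = 198.5 ⇒ lagging (phase φ = 22.5°).

PF = 0.9241 (lagging, φ = 22.5°)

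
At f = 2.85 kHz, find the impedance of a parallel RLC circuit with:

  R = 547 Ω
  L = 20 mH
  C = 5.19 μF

Step 1 — Angular frequency: ω = 2π·f = 2π·2850 = 1.791e+04 rad/s.
Step 2 — Component impedances:
  R: Z = R = 547 Ω
  L: Z = jωL = j·1.791e+04·0.02 = 0 + j358.1 Ω
  C: Z = 1/(jωC) = -j/(ω·C) = 0 - j10.76 Ω
Step 3 — Parallel combination: 1/Z_total = 1/R + 1/L + 1/C; Z_total = 0.2249 - j11.09 Ω = 11.09∠-88.8° Ω.

Z = 0.2249 - j11.09 Ω = 11.09∠-88.8° Ω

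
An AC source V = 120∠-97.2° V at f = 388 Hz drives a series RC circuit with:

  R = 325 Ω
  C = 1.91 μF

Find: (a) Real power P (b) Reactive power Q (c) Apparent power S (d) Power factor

Step 1 — Angular frequency: ω = 2π·f = 2π·388 = 2438 rad/s.
Step 2 — Component impedances:
  R: Z = R = 325 Ω
  C: Z = 1/(jωC) = -j/(ω·C) = 0 - j214.8 Ω
Step 3 — Series combination: Z_total = R + C = 325 - j214.8 Ω = 389.5∠-33.5° Ω.
Step 4 — Source phasor: V = 120∠-97.2° V = -15.04 - j119.1 V.
Step 5 — Current: I = V / Z = 0.1363 - j0.2763 A = 0.308∠-63.7° A.
Step 6 — Complex power: S = V·I* = 30.84 - j20.38 VA.
Step 7 — Real power: P = Re(S) = 30.84 W.
Step 8 — Reactive power: Q = Im(S) = -20.38 VAR.
Step 9 — Apparent power: |S| = 36.97 VA.
Step 10 — Power factor: PF = P/|S| = 0.8343 (leading).

(a) P = 30.84 W  (b) Q = -20.38 VAR  (c) S = 36.97 VA  (d) PF = 0.8343 (leading)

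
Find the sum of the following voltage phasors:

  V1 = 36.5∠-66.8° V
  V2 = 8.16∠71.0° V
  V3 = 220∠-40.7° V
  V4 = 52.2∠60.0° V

Step 1 — Convert each phasor to rectangular form:
  V1 = 36.5·(cos(-66.8°) + j·sin(-66.8°)) = 14.38 - j33.55 V
  V2 = 8.16·(cos(71.0°) + j·sin(71.0°)) = 2.657 + j7.715 V
  V3 = 220·(cos(-40.7°) + j·sin(-40.7°)) = 166.8 - j143.5 V
  V4 = 52.2·(cos(60.0°) + j·sin(60.0°)) = 26.1 + j45.21 V
Step 2 — Sum components: V_total = 209.9 - j124.1 V.
Step 3 — Convert to polar: |V_total| = 243.9 V, ∠V_total = -30.6°.

V_total = 243.9∠-30.6° V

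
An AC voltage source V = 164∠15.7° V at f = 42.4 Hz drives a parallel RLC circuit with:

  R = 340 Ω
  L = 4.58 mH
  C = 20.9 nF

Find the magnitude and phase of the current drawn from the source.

Step 1 — Angular frequency: ω = 2π·f = 2π·42.4 = 266.4 rad/s.
Step 2 — Component impedances:
  R: Z = R = 340 Ω
  L: Z = jωL = j·266.4·0.00458 = 0 + j1.22 Ω
  C: Z = 1/(jωC) = -j/(ω·C) = 0 - j1.796e+05 Ω
Step 3 — Parallel combination: 1/Z_total = 1/R + 1/L + 1/C; Z_total = 0.004379 + j1.22 Ω = 1.22∠89.8° Ω.
Step 4 — Source phasor: V = 164∠15.7° V = 157.9 + j44.38 V.
Step 5 — Ohm's law: I = V / Z_total = (157.9 + j44.38) / (0.004379 + j1.22) = 36.84 - j129.3 A.
Step 6 — Convert to polar: |I| = 134.4 A, ∠I = -74.1°.

I = 134.4∠-74.1° A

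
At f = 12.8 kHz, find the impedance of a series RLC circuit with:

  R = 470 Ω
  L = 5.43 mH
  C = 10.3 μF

Step 1 — Angular frequency: ω = 2π·f = 2π·1.28e+04 = 8.042e+04 rad/s.
Step 2 — Component impedances:
  R: Z = R = 470 Ω
  L: Z = jωL = j·8.042e+04·0.00543 = 0 + j436.7 Ω
  C: Z = 1/(jωC) = -j/(ω·C) = 0 - j1.207 Ω
Step 3 — Series combination: Z_total = R + L + C = 470 + j435.5 Ω = 640.7∠42.8° Ω.

Z = 470 + j435.5 Ω = 640.7∠42.8° Ω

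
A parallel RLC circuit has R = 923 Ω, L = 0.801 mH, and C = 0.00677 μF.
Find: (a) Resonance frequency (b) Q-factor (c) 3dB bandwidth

Step 1 — Resonance: ω₀ = 1/√(LC) = 1/√(0.000801·6.77e-09) = 4.294e+05 rad/s.
Step 2 — f₀ = ω₀/(2π) = 6.835e+04 Hz.
Step 3 — Parallel Q: Q = R/(ω₀L) = 923/(4.294e+05·0.000801) = 2.683.
Step 4 — Bandwidth: Δω = ω₀/Q = 1.6e+05 rad/s; BW = Δω/(2π) = 2.547e+04 Hz.

(a) f₀ = 6.835e+04 Hz  (b) Q = 2.683  (c) BW = 2.547e+04 Hz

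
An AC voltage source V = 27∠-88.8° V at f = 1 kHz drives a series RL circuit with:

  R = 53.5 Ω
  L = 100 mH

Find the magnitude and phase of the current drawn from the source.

Step 1 — Angular frequency: ω = 2π·f = 2π·1000 = 6283 rad/s.
Step 2 — Component impedances:
  R: Z = R = 53.5 Ω
  L: Z = jωL = j·6283·0.1 = 0 + j628.3 Ω
Step 3 — Series combination: Z_total = R + L = 53.5 + j628.3 Ω = 630.6∠85.1° Ω.
Step 4 — Source phasor: V = 27∠-88.8° V = 0.5654 - j26.99 V.
Step 5 — Ohm's law: I = V / Z_total = (0.5654 - j26.99) / (53.5 + j628.3) = -0.04258 - j0.004525 A.
Step 6 — Convert to polar: |I| = 0.04282 A, ∠I = -173.9°.

I = 0.04282∠-173.9° A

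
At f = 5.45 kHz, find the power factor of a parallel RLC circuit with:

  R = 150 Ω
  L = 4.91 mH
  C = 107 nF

Step 1 — Angular frequency: ω = 2π·f = 2π·5450 = 3.424e+04 rad/s.
Step 2 — Component impedances:
  R: Z = R = 150 Ω
  L: Z = jωL = j·3.424e+04·0.00491 = 0 + j168.1 Ω
  C: Z = 1/(jωC) = -j/(ω·C) = 0 - j272.9 Ω
Step 3 — Parallel combination: 1/Z_total = 1/R + 1/L + 1/C; Z_total = 134.2 + j45.98 Ω = 141.9∠18.9° Ω.
Step 4 — Power factor: PF = cos(φ) = Re(Z)/|Z| = 134.25/141.91 = 0.946.
Step 5 — Type: Im(Z) = 45.98 ⇒ lagging (phase φ = 18.9°).

PF = 0.946 (lagging, φ = 18.9°)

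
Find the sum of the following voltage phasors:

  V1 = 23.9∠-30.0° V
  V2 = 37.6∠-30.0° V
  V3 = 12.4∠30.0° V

Step 1 — Convert each phasor to rectangular form:
  V1 = 23.9·(cos(-30.0°) + j·sin(-30.0°)) = 20.7 - j11.95 V
  V2 = 37.6·(cos(-30.0°) + j·sin(-30.0°)) = 32.56 - j18.8 V
  V3 = 12.4·(cos(30.0°) + j·sin(30.0°)) = 10.74 + j6.2 V
Step 2 — Sum components: V_total = 64 - j24.55 V.
Step 3 — Convert to polar: |V_total| = 68.55 V, ∠V_total = -21.0°.

V_total = 68.55∠-21.0° V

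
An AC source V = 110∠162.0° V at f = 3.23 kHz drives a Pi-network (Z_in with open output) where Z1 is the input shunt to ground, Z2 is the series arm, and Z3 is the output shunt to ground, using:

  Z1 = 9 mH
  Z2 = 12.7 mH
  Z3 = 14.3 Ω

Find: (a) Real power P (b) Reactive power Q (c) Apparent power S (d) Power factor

Step 1 — Angular frequency: ω = 2π·f = 2π·3230 = 2.029e+04 rad/s.
Step 2 — Component impedances:
  Z1: Z = jωL = j·2.029e+04·0.009 = 0 + j182.7 Ω
  Z2: Z = jωL = j·2.029e+04·0.0127 = 0 + j257.7 Ω
  Z3: Z = R = 14.3 Ω
Step 3 — With open output, the series arm Z2 and the output shunt Z3 appear in series to ground: Z2 + Z3 = 14.3 + j257.7 Ω.
Step 4 — Parallel with input shunt Z1: Z_in = Z1 || (Z2 + Z3) = 2.457 + j107 Ω = 107∠88.7° Ω.
Step 5 — Source phasor: V = 110∠162.0° V = -104.6 + j33.99 V.
Step 6 — Current: I = V / Z = 0.2951 + j0.9847 A = 1.028∠73.3° A.
Step 7 — Complex power: S = V·I* = 2.597 + j113 VA.
Step 8 — Real power: P = Re(S) = 2.597 W.
Step 9 — Reactive power: Q = Im(S) = 113 VAR.
Step 10 — Apparent power: |S| = 113.1 VA.
Step 11 — Power factor: PF = P/|S| = 0.02296 (lagging).

(a) P = 2.597 W  (b) Q = 113 VAR  (c) S = 113.1 VA  (d) PF = 0.02296 (lagging)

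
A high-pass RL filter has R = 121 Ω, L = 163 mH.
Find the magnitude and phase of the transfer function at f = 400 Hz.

Step 1 — Angular frequency: ω = 2π·400 = 2513 rad/s.
Step 2 — Transfer function: H(jω) = jωL/(R + jωL).
Step 3 — Numerator jωL = j·409.7; denominator R + jωL = 121 + j409.7.
Step 4 — H = 0.9198 + j0.2717.
Step 5 — Magnitude: |H| = 0.959 (-0.4 dB); phase: φ = 16.5°.

|H| = 0.959 (-0.4 dB), φ = 16.5°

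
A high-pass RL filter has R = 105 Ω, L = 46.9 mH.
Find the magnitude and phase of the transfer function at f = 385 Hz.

Step 1 — Angular frequency: ω = 2π·385 = 2419 rad/s.
Step 2 — Transfer function: H(jω) = jωL/(R + jωL).
Step 3 — Numerator jωL = j·113.5; denominator R + jωL = 105 + j113.5.
Step 4 — H = 0.5386 + j0.4985.
Step 5 — Magnitude: |H| = 0.7339 (-2.7 dB); phase: φ = 42.8°.

|H| = 0.7339 (-2.7 dB), φ = 42.8°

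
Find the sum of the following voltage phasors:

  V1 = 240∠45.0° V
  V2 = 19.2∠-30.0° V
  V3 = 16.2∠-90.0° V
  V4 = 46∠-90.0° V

Step 1 — Convert each phasor to rectangular form:
  V1 = 240·(cos(45.0°) + j·sin(45.0°)) = 169.7 + j169.7 V
  V2 = 19.2·(cos(-30.0°) + j·sin(-30.0°)) = 16.63 - j9.6 V
  V3 = 16.2·(cos(-90.0°) + j·sin(-90.0°)) = 0 - j16.2 V
  V4 = 46·(cos(-90.0°) + j·sin(-90.0°)) = 0 - j46 V
Step 2 — Sum components: V_total = 186.3 + j97.91 V.
Step 3 — Convert to polar: |V_total| = 210.5 V, ∠V_total = 27.7°.

V_total = 210.5∠27.7° V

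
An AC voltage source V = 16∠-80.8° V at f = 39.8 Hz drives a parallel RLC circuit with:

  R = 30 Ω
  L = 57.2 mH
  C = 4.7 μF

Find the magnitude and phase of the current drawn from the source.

Step 1 — Angular frequency: ω = 2π·f = 2π·39.8 = 250.1 rad/s.
Step 2 — Component impedances:
  R: Z = R = 30 Ω
  L: Z = jωL = j·250.1·0.0572 = 0 + j14.3 Ω
  C: Z = 1/(jωC) = -j/(ω·C) = 0 - j850.8 Ω
Step 3 — Parallel combination: 1/Z_total = 1/R + 1/L + 1/C; Z_total = 5.712 + j11.78 Ω = 13.09∠64.1° Ω.
Step 4 — Source phasor: V = 16∠-80.8° V = 2.558 - j15.79 V.
Step 5 — Ohm's law: I = V / Z_total = (2.558 - j15.79) / (5.712 + j11.78) = -1 - j0.7023 A.
Step 6 — Convert to polar: |I| = 1.222 A, ∠I = -144.9°.

I = 1.222∠-144.9° A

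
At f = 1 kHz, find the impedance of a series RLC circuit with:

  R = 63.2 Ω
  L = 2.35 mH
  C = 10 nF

Step 1 — Angular frequency: ω = 2π·f = 2π·1000 = 6283 rad/s.
Step 2 — Component impedances:
  R: Z = R = 63.2 Ω
  L: Z = jωL = j·6283·0.00235 = 0 + j14.77 Ω
  C: Z = 1/(jωC) = -j/(ω·C) = 0 - j1.592e+04 Ω
Step 3 — Series combination: Z_total = R + L + C = 63.2 - j1.59e+04 Ω = 1.59e+04∠-89.8° Ω.

Z = 63.2 - j1.59e+04 Ω = 1.59e+04∠-89.8° Ω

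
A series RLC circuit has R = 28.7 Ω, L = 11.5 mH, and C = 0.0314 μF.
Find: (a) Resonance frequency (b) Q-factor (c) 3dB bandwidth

Step 1 — Resonance: ω₀ = 1/√(LC) = 1/√(0.0115·3.14e-08) = 5.262e+04 rad/s.
Step 2 — f₀ = ω₀/(2π) = 8375 Hz.
Step 3 — Series Q: Q = ω₀L/R = 5.262e+04·0.0115/28.7 = 21.09.
Step 4 — Bandwidth: Δω = ω₀/Q = 2496 rad/s; BW = Δω/(2π) = 397.2 Hz.

(a) f₀ = 8375 Hz  (b) Q = 21.09  (c) BW = 397.2 Hz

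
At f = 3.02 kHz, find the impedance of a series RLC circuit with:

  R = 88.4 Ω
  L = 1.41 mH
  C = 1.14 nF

Step 1 — Angular frequency: ω = 2π·f = 2π·3020 = 1.898e+04 rad/s.
Step 2 — Component impedances:
  R: Z = R = 88.4 Ω
  L: Z = jωL = j·1.898e+04·0.00141 = 0 + j26.76 Ω
  C: Z = 1/(jωC) = -j/(ω·C) = 0 - j4.623e+04 Ω
Step 3 — Series combination: Z_total = R + L + C = 88.4 - j4.62e+04 Ω = 4.62e+04∠-89.9° Ω.

Z = 88.4 - j4.62e+04 Ω = 4.62e+04∠-89.9° Ω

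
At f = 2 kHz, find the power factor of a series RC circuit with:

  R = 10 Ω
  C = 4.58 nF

Step 1 — Angular frequency: ω = 2π·f = 2π·2000 = 1.257e+04 rad/s.
Step 2 — Component impedances:
  R: Z = R = 10 Ω
  C: Z = 1/(jωC) = -j/(ω·C) = 0 - j1.737e+04 Ω
Step 3 — Series combination: Z_total = R + C = 10 - j1.737e+04 Ω = 1.737e+04∠-90.0° Ω.
Step 4 — Power factor: PF = cos(φ) = Re(Z)/|Z| = 10/17375 = 0.0005755.
Step 5 — Type: Im(Z) = -1.737e+04 ⇒ leading (phase φ = -90.0°).

PF = 0.0005755 (leading, φ = -90.0°)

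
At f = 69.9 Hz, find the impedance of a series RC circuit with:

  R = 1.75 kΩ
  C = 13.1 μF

Step 1 — Angular frequency: ω = 2π·f = 2π·69.9 = 439.2 rad/s.
Step 2 — Component impedances:
  R: Z = R = 1750 Ω
  C: Z = 1/(jωC) = -j/(ω·C) = 0 - j173.8 Ω
Step 3 — Series combination: Z_total = R + C = 1750 - j173.8 Ω = 1759∠-5.7° Ω.

Z = 1750 - j173.8 Ω = 1759∠-5.7° Ω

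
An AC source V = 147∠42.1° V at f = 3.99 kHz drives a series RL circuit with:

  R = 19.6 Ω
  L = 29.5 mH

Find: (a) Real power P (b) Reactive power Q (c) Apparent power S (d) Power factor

Step 1 — Angular frequency: ω = 2π·f = 2π·3990 = 2.507e+04 rad/s.
Step 2 — Component impedances:
  R: Z = R = 19.6 Ω
  L: Z = jωL = j·2.507e+04·0.0295 = 0 + j739.6 Ω
Step 3 — Series combination: Z_total = R + L = 19.6 + j739.6 Ω = 739.8∠88.5° Ω.
Step 4 — Source phasor: V = 147∠42.1° V = 109.1 + j98.55 V.
Step 5 — Current: I = V / Z = 0.1371 - j0.1438 A = 0.1987∠-46.4° A.
Step 6 — Complex power: S = V·I* = 0.7738 + j29.2 VA.
Step 7 — Real power: P = Re(S) = 0.7738 W.
Step 8 — Reactive power: Q = Im(S) = 29.2 VAR.
Step 9 — Apparent power: |S| = 29.21 VA.
Step 10 — Power factor: PF = P/|S| = 0.02649 (lagging).

(a) P = 0.7738 W  (b) Q = 29.2 VAR  (c) S = 29.21 VA  (d) PF = 0.02649 (lagging)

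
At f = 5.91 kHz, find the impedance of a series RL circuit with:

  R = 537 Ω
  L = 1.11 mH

Step 1 — Angular frequency: ω = 2π·f = 2π·5910 = 3.713e+04 rad/s.
Step 2 — Component impedances:
  R: Z = R = 537 Ω
  L: Z = jωL = j·3.713e+04·0.00111 = 0 + j41.22 Ω
Step 3 — Series combination: Z_total = R + L = 537 + j41.22 Ω = 538.6∠4.4° Ω.

Z = 537 + j41.22 Ω = 538.6∠4.4° Ω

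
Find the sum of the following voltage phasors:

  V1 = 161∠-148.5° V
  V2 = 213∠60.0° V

Step 1 — Convert each phasor to rectangular form:
  V1 = 161·(cos(-148.5°) + j·sin(-148.5°)) = -137.3 - j84.12 V
  V2 = 213·(cos(60.0°) + j·sin(60.0°)) = 106.5 + j184.5 V
Step 2 — Sum components: V_total = -30.78 + j100.3 V.
Step 3 — Convert to polar: |V_total| = 105 V, ∠V_total = 107.1°.

V_total = 105∠107.1° V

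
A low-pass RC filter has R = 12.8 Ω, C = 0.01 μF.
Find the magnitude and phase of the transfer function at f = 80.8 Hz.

Step 1 — Angular frequency: ω = 2π·80.8 = 507.7 rad/s.
Step 2 — Transfer function: H(jω) = 1/(1 + jωRC).
Step 3 — Denominator: 1 + jωRC = 1 + j·507.7·12.8·1e-08 = 1 + j6.498e-05.
Step 4 — H = 1 - j6.498e-05.
Step 5 — Magnitude: |H| = 1 (-0.0 dB); phase: φ = -0.0°.

|H| = 1 (-0.0 dB), φ = -0.0°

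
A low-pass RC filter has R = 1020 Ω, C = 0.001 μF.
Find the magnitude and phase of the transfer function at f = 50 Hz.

Step 1 — Angular frequency: ω = 2π·50 = 314.2 rad/s.
Step 2 — Transfer function: H(jω) = 1/(1 + jωRC).
Step 3 — Denominator: 1 + jωRC = 1 + j·314.2·1020·1e-09 = 1 + j0.0003204.
Step 4 — H = 1 - j0.0003204.
Step 5 — Magnitude: |H| = 1 (-0.0 dB); phase: φ = -0.0°.

|H| = 1 (-0.0 dB), φ = -0.0°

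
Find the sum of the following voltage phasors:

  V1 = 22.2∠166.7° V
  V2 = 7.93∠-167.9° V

Step 1 — Convert each phasor to rectangular form:
  V1 = 22.2·(cos(166.7°) + j·sin(166.7°)) = -21.6 + j5.107 V
  V2 = 7.93·(cos(-167.9°) + j·sin(-167.9°)) = -7.754 - j1.662 V
Step 2 — Sum components: V_total = -29.36 + j3.445 V.
Step 3 — Convert to polar: |V_total| = 29.56 V, ∠V_total = 173.3°.

V_total = 29.56∠173.3° V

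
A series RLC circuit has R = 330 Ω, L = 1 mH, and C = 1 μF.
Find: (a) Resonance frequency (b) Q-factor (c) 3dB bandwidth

Step 1 — Resonance condition Im(Z)=0 gives ω₀ = 1/√(LC).
Step 2 — ω₀ = 1/√(0.001·1e-06) = 3.162e+04 rad/s.
Step 3 — f₀ = ω₀/(2π) = 5033 Hz.
Step 4 — Series Q: Q = ω₀L/R = 3.162e+04·0.001/330 = 0.09583.
Step 5 — 3dB bandwidth: Δω = ω₀/Q = 3.3e+05 rad/s; BW = Δω/(2π) = 5.252e+04 Hz.

(a) f₀ = 5033 Hz  (b) Q = 0.09583  (c) BW = 5.252e+04 Hz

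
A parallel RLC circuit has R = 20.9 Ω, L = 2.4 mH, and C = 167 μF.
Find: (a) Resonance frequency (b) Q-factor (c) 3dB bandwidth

Step 1 — Resonance: ω₀ = 1/√(LC) = 1/√(0.0024·0.000167) = 1580 rad/s.
Step 2 — f₀ = ω₀/(2π) = 251.4 Hz.
Step 3 — Parallel Q: Q = R/(ω₀L) = 20.9/(1580·0.0024) = 5.513.
Step 4 — Bandwidth: Δω = ω₀/Q = 286.5 rad/s; BW = Δω/(2π) = 45.6 Hz.

(a) f₀ = 251.4 Hz  (b) Q = 5.513  (c) BW = 45.6 Hz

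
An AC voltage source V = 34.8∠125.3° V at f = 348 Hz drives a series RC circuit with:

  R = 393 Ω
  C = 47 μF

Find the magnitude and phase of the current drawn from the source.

Step 1 — Angular frequency: ω = 2π·f = 2π·348 = 2187 rad/s.
Step 2 — Component impedances:
  R: Z = R = 393 Ω
  C: Z = 1/(jωC) = -j/(ω·C) = 0 - j9.731 Ω
Step 3 — Series combination: Z_total = R + C = 393 - j9.731 Ω = 393.1∠-1.4° Ω.
Step 4 — Source phasor: V = 34.8∠125.3° V = -20.11 + j28.4 V.
Step 5 — Ohm's law: I = V / Z_total = (-20.11 + j28.4) / (393 - j9.731) = -0.05293 + j0.07096 A.
Step 6 — Convert to polar: |I| = 0.08852 A, ∠I = 126.7°.

I = 0.08852∠126.7° A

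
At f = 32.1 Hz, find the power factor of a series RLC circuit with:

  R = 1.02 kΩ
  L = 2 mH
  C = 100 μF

Step 1 — Angular frequency: ω = 2π·f = 2π·32.1 = 201.7 rad/s.
Step 2 — Component impedances:
  R: Z = R = 1020 Ω
  L: Z = jωL = j·201.7·0.002 = 0 + j0.4034 Ω
  C: Z = 1/(jωC) = -j/(ω·C) = 0 - j49.58 Ω
Step 3 — Series combination: Z_total = R + L + C = 1020 - j49.18 Ω = 1021∠-2.8° Ω.
Step 4 — Power factor: PF = cos(φ) = Re(Z)/|Z| = 1020/1021.2 = 0.9988.
Step 5 — Type: Im(Z) = -49.18 ⇒ leading (phase φ = -2.8°).

PF = 0.9988 (leading, φ = -2.8°)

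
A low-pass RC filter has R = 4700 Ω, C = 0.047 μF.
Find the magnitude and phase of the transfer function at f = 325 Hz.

Step 1 — Angular frequency: ω = 2π·325 = 2042 rad/s.
Step 2 — Transfer function: H(jω) = 1/(1 + jωRC).
Step 3 — Denominator: 1 + jωRC = 1 + j·2042·4700·4.7e-08 = 1 + j0.4511.
Step 4 — H = 0.8309 - j0.3748.
Step 5 — Magnitude: |H| = 0.9116 (-0.8 dB); phase: φ = -24.3°.

|H| = 0.9116 (-0.8 dB), φ = -24.3°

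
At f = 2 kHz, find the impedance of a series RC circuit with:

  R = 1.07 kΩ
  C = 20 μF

Step 1 — Angular frequency: ω = 2π·f = 2π·2000 = 1.257e+04 rad/s.
Step 2 — Component impedances:
  R: Z = R = 1070 Ω
  C: Z = 1/(jωC) = -j/(ω·C) = 0 - j3.979 Ω
Step 3 — Series combination: Z_total = R + C = 1070 - j3.979 Ω = 1070∠-0.2° Ω.

Z = 1070 - j3.979 Ω = 1070∠-0.2° Ω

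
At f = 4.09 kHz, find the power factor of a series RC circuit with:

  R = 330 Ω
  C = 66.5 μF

Step 1 — Angular frequency: ω = 2π·f = 2π·4090 = 2.57e+04 rad/s.
Step 2 — Component impedances:
  R: Z = R = 330 Ω
  C: Z = 1/(jωC) = -j/(ω·C) = 0 - j0.5852 Ω
Step 3 — Series combination: Z_total = R + C = 330 - j0.5852 Ω = 330∠-0.1° Ω.
Step 4 — Power factor: PF = cos(φ) = Re(Z)/|Z| = 330/330 = 1.
Step 5 — Type: Im(Z) = -0.5852 ⇒ leading (phase φ = -0.1°).

PF = 1 (leading, φ = -0.1°)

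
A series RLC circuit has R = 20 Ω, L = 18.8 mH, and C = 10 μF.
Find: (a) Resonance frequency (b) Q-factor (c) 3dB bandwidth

Step 1 — Resonance condition Im(Z)=0 gives ω₀ = 1/√(LC).
Step 2 — ω₀ = 1/√(0.0188·1e-05) = 2306 rad/s.
Step 3 — f₀ = ω₀/(2π) = 367.1 Hz.
Step 4 — Series Q: Q = ω₀L/R = 2306·0.0188/20 = 2.168.
Step 5 — 3dB bandwidth: Δω = ω₀/Q = 1064 rad/s; BW = Δω/(2π) = 169.3 Hz.

(a) f₀ = 367.1 Hz  (b) Q = 2.168  (c) BW = 169.3 Hz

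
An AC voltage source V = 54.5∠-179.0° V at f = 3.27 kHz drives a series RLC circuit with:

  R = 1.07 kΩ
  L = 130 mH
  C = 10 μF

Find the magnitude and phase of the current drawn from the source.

Step 1 — Angular frequency: ω = 2π·f = 2π·3270 = 2.055e+04 rad/s.
Step 2 — Component impedances:
  R: Z = R = 1070 Ω
  L: Z = jωL = j·2.055e+04·0.13 = 0 + j2671 Ω
  C: Z = 1/(jωC) = -j/(ω·C) = 0 - j4.867 Ω
Step 3 — Series combination: Z_total = R + L + C = 1070 + j2666 Ω = 2873∠68.1° Ω.
Step 4 — Source phasor: V = 54.5∠-179.0° V = -54.49 - j0.9512 V.
Step 5 — Ohm's law: I = V / Z_total = (-54.49 - j0.9512) / (1070 + j2666) = -0.007372 + j0.01748 A.
Step 6 — Convert to polar: |I| = 0.01897 A, ∠I = 112.9°.

I = 0.01897∠112.9° A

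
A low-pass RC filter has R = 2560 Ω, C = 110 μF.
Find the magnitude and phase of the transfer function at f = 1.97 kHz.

Step 1 — Angular frequency: ω = 2π·1970 = 1.238e+04 rad/s.
Step 2 — Transfer function: H(jω) = 1/(1 + jωRC).
Step 3 — Denominator: 1 + jωRC = 1 + j·1.238e+04·2560·0.00011 = 1 + j3486.
Step 4 — H = 8.231e-08 - j0.0002869.
Step 5 — Magnitude: |H| = 0.0002869 (-70.8 dB); phase: φ = -90.0°.

|H| = 0.0002869 (-70.8 dB), φ = -90.0°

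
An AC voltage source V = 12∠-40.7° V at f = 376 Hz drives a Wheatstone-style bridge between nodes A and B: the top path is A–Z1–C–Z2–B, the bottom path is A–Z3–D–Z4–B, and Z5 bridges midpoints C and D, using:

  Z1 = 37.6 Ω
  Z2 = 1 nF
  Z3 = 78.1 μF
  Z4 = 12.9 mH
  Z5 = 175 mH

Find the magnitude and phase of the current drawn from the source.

Step 1 — Angular frequency: ω = 2π·f = 2π·376 = 2362 rad/s.
Step 2 — Component impedances:
  Z1: Z = R = 37.6 Ω
  Z2: Z = 1/(jωC) = -j/(ω·C) = 0 - j4.233e+05 Ω
  Z3: Z = 1/(jωC) = -j/(ω·C) = 0 - j5.42 Ω
  Z4: Z = jωL = j·2362·0.0129 = 0 + j30.48 Ω
  Z5: Z = jωL = j·2362·0.175 = 0 + j413.4 Ω
Step 3 — Bridge requires nodal analysis (the Z5 bridge couples midpoints C and D, so the two paths cannot be reduced to a simple series/parallel combination). Setting node B to ground and injecting 1 A at node A, the 3-node admittance system at A, C, D solves to V_A = Z_AB = 0.006638 + j24.99 Ω = 24.99∠90.0° Ω.
Step 4 — Source phasor: V = 12∠-40.7° V = 9.098 - j7.825 V.
Step 5 — Ohm's law: I = V / Z_total = (9.098 - j7.825) / (0.006638 + j24.99) = -0.3131 - j0.3642 A.
Step 6 — Convert to polar: |I| = 0.4803 A, ∠I = -130.7°.

I = 0.4803∠-130.7° A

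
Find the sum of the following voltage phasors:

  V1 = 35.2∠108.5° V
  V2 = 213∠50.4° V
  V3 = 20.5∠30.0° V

Step 1 — Convert each phasor to rectangular form:
  V1 = 35.2·(cos(108.5°) + j·sin(108.5°)) = -11.17 + j33.38 V
  V2 = 213·(cos(50.4°) + j·sin(50.4°)) = 135.8 + j164.1 V
  V3 = 20.5·(cos(30.0°) + j·sin(30.0°)) = 17.75 + j10.25 V
Step 2 — Sum components: V_total = 142.4 + j207.8 V.
Step 3 — Convert to polar: |V_total| = 251.8 V, ∠V_total = 55.6°.

V_total = 251.8∠55.6° V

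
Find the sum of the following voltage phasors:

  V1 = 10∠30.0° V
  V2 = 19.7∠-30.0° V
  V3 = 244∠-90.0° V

Step 1 — Convert each phasor to rectangular form:
  V1 = 10·(cos(30.0°) + j·sin(30.0°)) = 8.66 + j5 V
  V2 = 19.7·(cos(-30.0°) + j·sin(-30.0°)) = 17.06 - j9.85 V
  V3 = 244·(cos(-90.0°) + j·sin(-90.0°)) = 0 - j244 V
Step 2 — Sum components: V_total = 25.72 - j248.8 V.
Step 3 — Convert to polar: |V_total| = 250.2 V, ∠V_total = -84.1°.

V_total = 250.2∠-84.1° V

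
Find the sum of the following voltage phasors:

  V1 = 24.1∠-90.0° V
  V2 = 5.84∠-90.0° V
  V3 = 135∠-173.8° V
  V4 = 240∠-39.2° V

Step 1 — Convert each phasor to rectangular form:
  V1 = 24.1·(cos(-90.0°) + j·sin(-90.0°)) = 0 - j24.1 V
  V2 = 5.84·(cos(-90.0°) + j·sin(-90.0°)) = 0 - j5.84 V
  V3 = 135·(cos(-173.8°) + j·sin(-173.8°)) = -134.2 - j14.58 V
  V4 = 240·(cos(-39.2°) + j·sin(-39.2°)) = 186 - j151.7 V
Step 2 — Sum components: V_total = 51.78 - j196.2 V.
Step 3 — Convert to polar: |V_total| = 202.9 V, ∠V_total = -75.2°.

V_total = 202.9∠-75.2° V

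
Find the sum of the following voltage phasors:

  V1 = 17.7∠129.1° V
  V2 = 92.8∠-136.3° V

Step 1 — Convert each phasor to rectangular form:
  V1 = 17.7·(cos(129.1°) + j·sin(129.1°)) = -11.16 + j13.74 V
  V2 = 92.8·(cos(-136.3°) + j·sin(-136.3°)) = -67.09 - j64.11 V
Step 2 — Sum components: V_total = -78.25 - j50.38 V.
Step 3 — Convert to polar: |V_total| = 93.07 V, ∠V_total = -147.2°.

V_total = 93.07∠-147.2° V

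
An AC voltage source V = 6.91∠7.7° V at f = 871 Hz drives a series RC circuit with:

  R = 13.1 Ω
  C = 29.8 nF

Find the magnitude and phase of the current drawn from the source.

Step 1 — Angular frequency: ω = 2π·f = 2π·871 = 5473 rad/s.
Step 2 — Component impedances:
  R: Z = R = 13.1 Ω
  C: Z = 1/(jωC) = -j/(ω·C) = 0 - j6132 Ω
Step 3 — Series combination: Z_total = R + C = 13.1 - j6132 Ω = 6132∠-89.9° Ω.
Step 4 — Source phasor: V = 6.91∠7.7° V = 6.848 + j0.9258 V.
Step 5 — Ohm's law: I = V / Z_total = (6.848 + j0.9258) / (13.1 - j6132) = -0.0001486 + j0.001117 A.
Step 6 — Convert to polar: |I| = 0.001127 A, ∠I = 97.6°.

I = 0.001127∠97.6° A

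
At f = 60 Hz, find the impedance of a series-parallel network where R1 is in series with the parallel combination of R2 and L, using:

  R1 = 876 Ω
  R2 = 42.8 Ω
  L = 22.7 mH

Step 1 — Angular frequency: ω = 2π·f = 2π·60 = 377 rad/s.
Step 2 — Component impedances:
  R1: Z = R = 876 Ω
  R2: Z = R = 42.8 Ω
  L: Z = jωL = j·377·0.0227 = 0 + j8.558 Ω
Step 3 — Parallel branch: R2 || L = 1/(1/R2 + 1/L) = 1.645 + j8.229 Ω.
Step 4 — Series with R1: Z_total = R1 + (R2 || L) = 877.6 + j8.229 Ω = 877.7∠0.5° Ω.

Z = 877.6 + j8.229 Ω = 877.7∠0.5° Ω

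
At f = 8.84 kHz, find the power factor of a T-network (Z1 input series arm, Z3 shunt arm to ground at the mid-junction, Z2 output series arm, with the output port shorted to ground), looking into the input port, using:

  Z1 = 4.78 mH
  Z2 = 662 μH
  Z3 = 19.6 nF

Step 1 — Angular frequency: ω = 2π·f = 2π·8840 = 5.554e+04 rad/s.
Step 2 — Component impedances:
  Z1: Z = jωL = j·5.554e+04·0.00478 = 0 + j265.5 Ω
  Z2: Z = jωL = j·5.554e+04·0.000662 = 0 + j36.77 Ω
  Z3: Z = 1/(jωC) = -j/(ω·C) = 0 - j918.6 Ω
Step 3 — With the output port shorted to ground, the output series arm Z2 runs from the junction to ground; the shunt arm Z3 also runs from the junction to ground. They appear in parallel: Z3 || Z2 = 0 + j38.3 Ω.
Step 4 — Series with input arm Z1: Z_in = Z1 + (Z3 || Z2) = 0 + j303.8 Ω = 303.8∠90.0° Ω.
Step 5 — Power factor: PF = cos(φ) = Re(Z)/|Z| = 0/303.8 = 0.
Step 6 — Type: Im(Z) = 303.8 ⇒ lagging (phase φ = 90.0°).

PF = 0 (lagging, φ = 90.0°)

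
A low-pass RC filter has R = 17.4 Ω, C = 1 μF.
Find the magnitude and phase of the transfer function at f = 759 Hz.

Step 1 — Angular frequency: ω = 2π·759 = 4769 rad/s.
Step 2 — Transfer function: H(jω) = 1/(1 + jωRC).
Step 3 — Denominator: 1 + jωRC = 1 + j·4769·17.4·1e-06 = 1 + j0.08298.
Step 4 — H = 0.9932 - j0.08241.
Step 5 — Magnitude: |H| = 0.9966 (-0.0 dB); phase: φ = -4.7°.

|H| = 0.9966 (-0.0 dB), φ = -4.7°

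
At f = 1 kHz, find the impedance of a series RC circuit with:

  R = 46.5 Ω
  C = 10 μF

Step 1 — Angular frequency: ω = 2π·f = 2π·1000 = 6283 rad/s.
Step 2 — Component impedances:
  R: Z = R = 46.5 Ω
  C: Z = 1/(jωC) = -j/(ω·C) = 0 - j15.92 Ω
Step 3 — Series combination: Z_total = R + C = 46.5 - j15.92 Ω = 49.15∠-18.9° Ω.

Z = 46.5 - j15.92 Ω = 49.15∠-18.9° Ω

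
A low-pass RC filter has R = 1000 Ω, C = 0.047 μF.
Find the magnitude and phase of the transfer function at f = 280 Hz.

Step 1 — Angular frequency: ω = 2π·280 = 1759 rad/s.
Step 2 — Transfer function: H(jω) = 1/(1 + jωRC).
Step 3 — Denominator: 1 + jωRC = 1 + j·1759·1000·4.7e-08 = 1 + j0.08269.
Step 4 — H = 0.9932 - j0.08213.
Step 5 — Magnitude: |H| = 0.9966 (-0.0 dB); phase: φ = -4.7°.

|H| = 0.9966 (-0.0 dB), φ = -4.7°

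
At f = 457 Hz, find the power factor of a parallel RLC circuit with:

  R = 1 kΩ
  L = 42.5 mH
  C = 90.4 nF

Step 1 — Angular frequency: ω = 2π·f = 2π·457 = 2871 rad/s.
Step 2 — Component impedances:
  R: Z = R = 1000 Ω
  L: Z = jωL = j·2871·0.0425 = 0 + j122 Ω
  C: Z = 1/(jωC) = -j/(ω·C) = 0 - j3852 Ω
Step 3 — Parallel combination: 1/Z_total = 1/R + 1/L + 1/C; Z_total = 15.63 + j124.1 Ω = 125∠82.8° Ω.
Step 4 — Power factor: PF = cos(φ) = Re(Z)/|Z| = 15.63/125 = 0.125.
Step 5 — Type: Im(Z) = 124.1 ⇒ lagging (phase φ = 82.8°).

PF = 0.125 (lagging, φ = 82.8°)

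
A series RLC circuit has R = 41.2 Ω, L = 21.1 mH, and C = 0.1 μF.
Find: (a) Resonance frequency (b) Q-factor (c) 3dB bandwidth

Step 1 — Resonance condition Im(Z)=0 gives ω₀ = 1/√(LC).
Step 2 — ω₀ = 1/√(0.0211·1e-07) = 2.177e+04 rad/s.
Step 3 — f₀ = ω₀/(2π) = 3465 Hz.
Step 4 — Series Q: Q = ω₀L/R = 2.177e+04·0.0211/41.2 = 11.15.
Step 5 — 3dB bandwidth: Δω = ω₀/Q = 1953 rad/s; BW = Δω/(2π) = 310.8 Hz.

(a) f₀ = 3465 Hz  (b) Q = 11.15  (c) BW = 310.8 Hz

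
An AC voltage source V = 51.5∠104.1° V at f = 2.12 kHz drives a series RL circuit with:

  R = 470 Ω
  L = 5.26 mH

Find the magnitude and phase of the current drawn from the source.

Step 1 — Angular frequency: ω = 2π·f = 2π·2120 = 1.332e+04 rad/s.
Step 2 — Component impedances:
  R: Z = R = 470 Ω
  L: Z = jωL = j·1.332e+04·0.00526 = 0 + j70.07 Ω
Step 3 — Series combination: Z_total = R + L = 470 + j70.07 Ω = 475.2∠8.5° Ω.
Step 4 — Source phasor: V = 51.5∠104.1° V = -12.55 + j49.95 V.
Step 5 — Ohm's law: I = V / Z_total = (-12.55 + j49.95) / (470 + j70.07) = -0.01062 + j0.1079 A.
Step 6 — Convert to polar: |I| = 0.1084 A, ∠I = 95.6°.

I = 0.1084∠95.6° A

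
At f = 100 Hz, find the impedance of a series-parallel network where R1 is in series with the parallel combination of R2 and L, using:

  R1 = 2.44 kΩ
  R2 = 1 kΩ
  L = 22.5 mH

Step 1 — Angular frequency: ω = 2π·f = 2π·100 = 628.3 rad/s.
Step 2 — Component impedances:
  R1: Z = R = 2440 Ω
  R2: Z = R = 1000 Ω
  L: Z = jωL = j·628.3·0.0225 = 0 + j14.14 Ω
Step 3 — Parallel branch: R2 || L = 1/(1/R2 + 1/L) = 0.1998 + j14.13 Ω.
Step 4 — Series with R1: Z_total = R1 + (R2 || L) = 2440 + j14.13 Ω = 2440∠0.3° Ω.

Z = 2440 + j14.13 Ω = 2440∠0.3° Ω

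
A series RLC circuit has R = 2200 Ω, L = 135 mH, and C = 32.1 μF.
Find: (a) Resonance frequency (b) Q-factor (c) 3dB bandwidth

Step 1 — Resonance condition Im(Z)=0 gives ω₀ = 1/√(LC).
Step 2 — ω₀ = 1/√(0.135·3.21e-05) = 480.4 rad/s.
Step 3 — f₀ = ω₀/(2π) = 76.45 Hz.
Step 4 — Series Q: Q = ω₀L/R = 480.4·0.135/2200 = 0.02948.
Step 5 — 3dB bandwidth: Δω = ω₀/Q = 1.63e+04 rad/s; BW = Δω/(2π) = 2594 Hz.

(a) f₀ = 76.45 Hz  (b) Q = 0.02948  (c) BW = 2594 Hz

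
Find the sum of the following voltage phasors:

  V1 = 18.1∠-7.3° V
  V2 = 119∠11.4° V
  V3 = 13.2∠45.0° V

Step 1 — Convert each phasor to rectangular form:
  V1 = 18.1·(cos(-7.3°) + j·sin(-7.3°)) = 17.95 - j2.3 V
  V2 = 119·(cos(11.4°) + j·sin(11.4°)) = 116.7 + j23.52 V
  V3 = 13.2·(cos(45.0°) + j·sin(45.0°)) = 9.334 + j9.334 V
Step 2 — Sum components: V_total = 143.9 + j30.56 V.
Step 3 — Convert to polar: |V_total| = 147.1 V, ∠V_total = 12.0°.

V_total = 147.1∠12.0° V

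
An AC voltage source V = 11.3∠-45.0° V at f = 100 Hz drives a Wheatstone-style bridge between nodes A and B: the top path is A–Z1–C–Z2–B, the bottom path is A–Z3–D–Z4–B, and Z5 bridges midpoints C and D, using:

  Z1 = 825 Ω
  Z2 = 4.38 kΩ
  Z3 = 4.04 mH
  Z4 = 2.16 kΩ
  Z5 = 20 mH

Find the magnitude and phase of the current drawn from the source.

Step 1 — Angular frequency: ω = 2π·f = 2π·100 = 628.3 rad/s.
Step 2 — Component impedances:
  Z1: Z = R = 825 Ω
  Z2: Z = R = 4380 Ω
  Z3: Z = jωL = j·628.3·0.00404 = 0 + j2.538 Ω
  Z4: Z = R = 2160 Ω
  Z5: Z = jωL = j·628.3·0.02 = 0 + j12.57 Ω
Step 3 — Bridge requires nodal analysis (the Z5 bridge couples midpoints C and D, so the two paths cannot be reduced to a simple series/parallel combination). Setting node B to ground and injecting 1 A at node A, the 3-node admittance system at A, C, D solves to V_A = Z_AB = 1447 + j3.908 Ω = 1447∠0.2° Ω.
Step 4 — Source phasor: V = 11.3∠-45.0° V = 7.99 - j7.99 V.
Step 5 — Ohm's law: I = V / Z_total = (7.99 - j7.99) / (1447 + j3.908) = 0.005508 - j0.005538 A.
Step 6 — Convert to polar: |I| = 0.007811 A, ∠I = -45.2°.

I = 0.007811∠-45.2° A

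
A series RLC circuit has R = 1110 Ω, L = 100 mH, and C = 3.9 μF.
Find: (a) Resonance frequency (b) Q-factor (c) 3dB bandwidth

Step 1 — Resonance: ω₀ = 1/√(LC) = 1/√(0.1·3.9e-06) = 1601 rad/s.
Step 2 — f₀ = ω₀/(2π) = 254.9 Hz.
Step 3 — Series Q: Q = ω₀L/R = 1601·0.1/1110 = 0.1443.
Step 4 — Bandwidth: Δω = ω₀/Q = 1.11e+04 rad/s; BW = Δω/(2π) = 1767 Hz.

(a) f₀ = 254.9 Hz  (b) Q = 0.1443  (c) BW = 1767 Hz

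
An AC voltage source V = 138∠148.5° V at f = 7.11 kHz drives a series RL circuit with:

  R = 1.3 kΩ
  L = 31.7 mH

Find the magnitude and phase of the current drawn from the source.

Step 1 — Angular frequency: ω = 2π·f = 2π·7110 = 4.467e+04 rad/s.
Step 2 — Component impedances:
  R: Z = R = 1300 Ω
  L: Z = jωL = j·4.467e+04·0.0317 = 0 + j1416 Ω
Step 3 — Series combination: Z_total = R + L = 1300 + j1416 Ω = 1922∠47.4° Ω.
Step 4 — Source phasor: V = 138∠148.5° V = -117.7 + j72.1 V.
Step 5 — Ohm's law: I = V / Z_total = (-117.7 + j72.1) / (1300 + j1416) = -0.01376 + j0.07046 A.
Step 6 — Convert to polar: |I| = 0.07179 A, ∠I = 101.1°.

I = 0.07179∠101.1° A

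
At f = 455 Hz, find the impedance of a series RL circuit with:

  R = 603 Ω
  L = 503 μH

Step 1 — Angular frequency: ω = 2π·f = 2π·455 = 2859 rad/s.
Step 2 — Component impedances:
  R: Z = R = 603 Ω
  L: Z = jωL = j·2859·0.000503 = 0 + j1.438 Ω
Step 3 — Series combination: Z_total = R + L = 603 + j1.438 Ω = 603∠0.1° Ω.

Z = 603 + j1.438 Ω = 603∠0.1° Ω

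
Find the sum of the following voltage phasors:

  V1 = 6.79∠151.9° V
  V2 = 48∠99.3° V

Step 1 — Convert each phasor to rectangular form:
  V1 = 6.79·(cos(151.9°) + j·sin(151.9°)) = -5.99 + j3.198 V
  V2 = 48·(cos(99.3°) + j·sin(99.3°)) = -7.757 + j47.37 V
Step 2 — Sum components: V_total = -13.75 + j50.57 V.
Step 3 — Convert to polar: |V_total| = 52.4 V, ∠V_total = 105.2°.

V_total = 52.4∠105.2° V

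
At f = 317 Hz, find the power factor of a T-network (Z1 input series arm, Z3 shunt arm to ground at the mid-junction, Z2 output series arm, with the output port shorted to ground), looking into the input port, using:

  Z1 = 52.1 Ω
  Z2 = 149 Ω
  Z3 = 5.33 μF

Step 1 — Angular frequency: ω = 2π·f = 2π·317 = 1992 rad/s.
Step 2 — Component impedances:
  Z1: Z = R = 52.1 Ω
  Z2: Z = R = 149 Ω
  Z3: Z = 1/(jωC) = -j/(ω·C) = 0 - j94.2 Ω
Step 3 — With the output port shorted to ground, the output series arm Z2 runs from the junction to ground; the shunt arm Z3 also runs from the junction to ground. They appear in parallel: Z3 || Z2 = 42.55 - j67.3 Ω.
Step 4 — Series with input arm Z1: Z_in = Z1 + (Z3 || Z2) = 94.65 - j67.3 Ω = 116.1∠-35.4° Ω.
Step 5 — Power factor: PF = cos(φ) = Re(Z)/|Z| = 94.646/116.13 = 0.815.
Step 6 — Type: Im(Z) = -67.3 ⇒ leading (phase φ = -35.4°).

PF = 0.815 (leading, φ = -35.4°)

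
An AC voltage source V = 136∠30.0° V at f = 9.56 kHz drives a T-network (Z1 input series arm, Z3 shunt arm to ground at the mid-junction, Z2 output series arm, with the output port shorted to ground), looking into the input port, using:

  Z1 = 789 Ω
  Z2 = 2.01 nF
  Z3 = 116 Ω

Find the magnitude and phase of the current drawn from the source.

Step 1 — Angular frequency: ω = 2π·f = 2π·9560 = 6.007e+04 rad/s.
Step 2 — Component impedances:
  Z1: Z = R = 789 Ω
  Z2: Z = 1/(jωC) = -j/(ω·C) = 0 - j8283 Ω
  Z3: Z = R = 116 Ω
Step 3 — With the output port shorted to ground, the output series arm Z2 runs from the junction to ground; the shunt arm Z3 also runs from the junction to ground. They appear in parallel: Z3 || Z2 = 116 - j1.624 Ω.
Step 4 — Series with input arm Z1: Z_in = Z1 + (Z3 || Z2) = 905 - j1.624 Ω = 905∠-0.1° Ω.
Step 5 — Source phasor: V = 136∠30.0° V = 117.8 + j68 V.
Step 6 — Ohm's law: I = V / Z_total = (117.8 + j68) / (905 - j1.624) = 0.13 + j0.07537 A.
Step 7 — Convert to polar: |I| = 0.1503 A, ∠I = 30.1°.

I = 0.1503∠30.1° A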